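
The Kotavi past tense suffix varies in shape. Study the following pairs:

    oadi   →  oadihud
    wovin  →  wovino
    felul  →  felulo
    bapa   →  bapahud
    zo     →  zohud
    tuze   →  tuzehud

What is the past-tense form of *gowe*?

Looking at the final sound of each stem: -o when the stem ends in a consonant (*wovin*, *felul*); -hud when the stem ends in a vowel (*oadi*, *bapa*, *zo*, *tuze*).
Since the final sound of *gowe* is /e/ (a vowel), it takes -hud, giving *gowehud*.

gowehud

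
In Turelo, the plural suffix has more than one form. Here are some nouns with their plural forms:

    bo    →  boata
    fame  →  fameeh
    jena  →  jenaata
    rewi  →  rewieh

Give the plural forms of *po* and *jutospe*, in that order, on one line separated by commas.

poata, jutospeeh

The alternation tracks the last vowel of the stem — -eh when the last vowel of the stem is a front vowel (*fame*, *rewi*); -ata when the last vowel of the stem is a back vowel (*bo*, *jena*).
*po*: last vowel = /o/, a back vowel → -ata → *poata*.
The last vowel of *jutospe* is /e/, which is a front vowel, so the suffix is -eh, giving *jutospeeh*.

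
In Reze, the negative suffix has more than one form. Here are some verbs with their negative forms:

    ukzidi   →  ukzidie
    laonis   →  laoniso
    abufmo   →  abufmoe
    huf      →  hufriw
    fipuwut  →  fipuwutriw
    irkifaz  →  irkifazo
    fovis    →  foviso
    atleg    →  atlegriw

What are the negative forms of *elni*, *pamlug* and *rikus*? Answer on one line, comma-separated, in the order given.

The pattern is sibilance of the final sound: -o when the stem ends in a sibilant (*laonis*, *irkifaz*, *fovis*); -riw when the stem ends in a non-sibilant consonant (*huf*, *fipuwut*, *atleg*); -e when the stem ends in a vowel (*ukzidi*, *abufmo*).
Since the final sound of *elni* is /i/ (a vowel), it takes -e, giving *elnie*.
The final sound of *pamlug* is /g/, which is a non-sibilant consonant, so the suffix is -riw, giving *pamlugriw*.
*rikus* — final sound /s/ (a sibilant) → -o → *rikuso*.

elnie, pamlugriw, rikuso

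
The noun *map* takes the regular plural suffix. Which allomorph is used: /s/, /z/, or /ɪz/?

The stem *map* ends in a voiceless non-sibilant consonant.
The plural suffix surfaces as /ɪz/ after sibilants, /s/ after other voiceless consonants, and /z/ after other voiced sounds.
So the plural -s on *map* is pronounced /s/.

/s/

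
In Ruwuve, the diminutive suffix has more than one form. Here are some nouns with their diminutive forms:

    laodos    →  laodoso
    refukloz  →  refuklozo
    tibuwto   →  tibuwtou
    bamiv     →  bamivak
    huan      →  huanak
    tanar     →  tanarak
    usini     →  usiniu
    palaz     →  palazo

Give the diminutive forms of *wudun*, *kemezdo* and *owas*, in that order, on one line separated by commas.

wudunak, kemezdou, owaso

The suffix is conditioned by the final sound: -o when the stem ends in a sibilant (*laodos*, *refukloz*, *palaz*); -ak when the stem ends in a non-sibilant consonant (*bamiv*, *huan*, *tanar*); -u when the stem ends in a vowel (*tibuwto*, *usini*).
Since the final sound of *wudun* is /n/ (a non-sibilant consonant), it takes -ak, giving *wudunak*.
*kemezdo*: final sound = /o/, a vowel → -u → *kemezdou*.
Since the final sound of *owas* is /s/ (a sibilant), it takes -o, giving *owaso*.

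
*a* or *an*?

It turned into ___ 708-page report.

a

The indefinite article is chosen by the initial *sound* of the following word, not its spelling.
The number *708* is spoken "seven hundred …", beginning with /ˈsɛvən/ — a consonant sound.
So the article is *a*: It turned into a 708-page report.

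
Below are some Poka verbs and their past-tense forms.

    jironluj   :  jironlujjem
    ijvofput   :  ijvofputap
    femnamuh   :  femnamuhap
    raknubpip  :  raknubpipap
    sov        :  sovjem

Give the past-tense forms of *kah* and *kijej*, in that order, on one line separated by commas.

The pattern is voicing of the final consonant: -ap when the stem ends in a voiceless consonant (*ijvofput*, *femnamuh*, *raknubpip*); -jem when the stem ends in a voiced consonant (*jironluj*, *sov*).
Since the final consonant of *kah* is /h/ (voiceless), it takes -ap, giving *kahap*.
*kijej* — final consonant /j/ (voiced) → -jem → *kijejjem*.

kahap, kijejjem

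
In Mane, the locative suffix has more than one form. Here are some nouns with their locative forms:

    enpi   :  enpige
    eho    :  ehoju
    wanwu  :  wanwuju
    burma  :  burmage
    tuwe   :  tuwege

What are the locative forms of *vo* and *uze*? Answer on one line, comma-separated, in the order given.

voju, uzege

The pattern is rounding harmony: -ju when the last vowel of the stem is a rounded vowel (*eho*, *wanwu*); -ge when the last vowel of the stem is an unrounded vowel (*enpi*, *burma*, *tuwe*).
Since the last vowel of *vo* is /o/ (a rounded vowel), it takes -ju, giving *voju*.
Since the last vowel of *uze* is /e/ (an unrounded vowel), it takes -ge, giving *uzege*.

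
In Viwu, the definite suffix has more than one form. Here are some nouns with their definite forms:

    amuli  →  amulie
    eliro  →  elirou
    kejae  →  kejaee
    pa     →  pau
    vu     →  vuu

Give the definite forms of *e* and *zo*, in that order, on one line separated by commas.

ee, zou

The alternation tracks the last vowel of the stem — -e when the last vowel of the stem is a front vowel (*amuli*, *kejae*); -u when the last vowel of the stem is a back vowel (*eliro*, *pa*, *vu*).
*e* — last vowel /e/ (a front vowel) → -e → *ee*.
The last vowel of *zo* is /o/, which is a back vowel, so the suffix is -u, giving *zou*.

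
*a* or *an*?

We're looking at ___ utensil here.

The indefinite article is chosen by the initial *sound* of the following word, not its spelling.
*utensil* begins with the sound /juː/ (u pronounced /juː/) — a consonant sound.
So the article is *a*: We're looking at a utensil here.

a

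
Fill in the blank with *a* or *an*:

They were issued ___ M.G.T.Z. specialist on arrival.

an

The indefinite article is chosen by the initial *sound* of the following word, not its spelling.
The initialism *M.G.T.Z.* is read letter by letter; the first letter, M, is pronounced /ɛm/, which begins with a vowel sound.
So the article is *an*: They were issued an M.G.T.Z. specialist on arrival.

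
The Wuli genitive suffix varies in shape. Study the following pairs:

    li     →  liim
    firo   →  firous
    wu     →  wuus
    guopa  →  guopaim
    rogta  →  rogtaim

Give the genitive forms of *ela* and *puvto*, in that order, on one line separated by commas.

The pattern is rounding harmony: -us when the last vowel of the stem is a rounded vowel (*firo*, *wu*); -im when the last vowel of the stem is an unrounded vowel (*li*, *guopa*, *rogta*).
*ela*: last vowel = /a/, an unrounded vowel → -im → *elaim*.
*puvto* — last vowel /o/ (a rounded vowel) → -us → *puvtous*.

elaim, puvtous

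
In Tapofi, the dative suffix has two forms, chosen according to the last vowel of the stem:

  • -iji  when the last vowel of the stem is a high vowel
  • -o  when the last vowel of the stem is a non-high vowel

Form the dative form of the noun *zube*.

zubeo

The last vowel of *zube* is /e/, which is a non-high vowel, so the suffix is -o, giving *zubeo*.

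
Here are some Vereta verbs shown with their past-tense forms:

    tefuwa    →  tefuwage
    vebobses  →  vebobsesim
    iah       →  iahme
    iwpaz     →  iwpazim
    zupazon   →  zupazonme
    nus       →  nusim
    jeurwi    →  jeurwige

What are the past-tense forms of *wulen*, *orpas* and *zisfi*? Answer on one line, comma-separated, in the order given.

Looking at the final sound of each stem: -im when the stem ends in a sibilant (*vebobses*, *iwpaz*, *nus*); -me when the stem ends in a non-sibilant consonant (*iah*, *zupazon*); -ge when the stem ends in a vowel (*tefuwa*, *jeurwi*).
*wulen*: final sound = /n/, a non-sibilant consonant → -me → *wulenme*.
The final sound of *orpas* is /s/, which is a sibilant, so the suffix is -im, giving *orpasim*.
*zisfi*: final sound = /i/, a vowel → -ge → *zisfige*.

wulenme, orpasim, zisfige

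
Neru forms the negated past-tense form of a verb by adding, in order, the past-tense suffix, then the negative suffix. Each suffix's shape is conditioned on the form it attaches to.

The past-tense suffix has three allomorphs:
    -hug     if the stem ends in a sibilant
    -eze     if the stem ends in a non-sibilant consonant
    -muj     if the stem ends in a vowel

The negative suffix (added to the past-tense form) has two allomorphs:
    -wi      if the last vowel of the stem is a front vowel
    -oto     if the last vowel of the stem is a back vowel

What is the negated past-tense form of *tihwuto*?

*tihwuto* — final sound /o/ (a vowel) → -muj → *tihwutomuj*.
The past-tense form *tihwutomuj* — last vowel /u/ (a back vowel) → -oto → *tihwutomujoto*.

tihwutomujoto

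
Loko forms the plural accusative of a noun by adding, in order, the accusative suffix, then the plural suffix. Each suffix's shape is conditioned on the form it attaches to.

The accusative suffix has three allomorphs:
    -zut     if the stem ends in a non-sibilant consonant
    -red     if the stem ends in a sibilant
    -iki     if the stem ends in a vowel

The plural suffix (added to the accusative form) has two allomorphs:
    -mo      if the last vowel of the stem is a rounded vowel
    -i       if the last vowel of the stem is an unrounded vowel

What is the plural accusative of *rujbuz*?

rujbuzredi

Since the final sound of *rujbuz* is /z/ (a sibilant), it takes -red, giving *rujbuzred*.
The accusative form *rujbuzred* — last vowel /e/ (an unrounded vowel) → -i → *rujbuzredi*.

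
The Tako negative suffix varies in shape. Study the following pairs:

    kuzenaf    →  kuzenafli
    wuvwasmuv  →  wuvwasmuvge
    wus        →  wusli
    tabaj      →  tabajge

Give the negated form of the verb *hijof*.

hijofli

The pattern is voicing of the final consonant: -li when the stem ends in a voiceless consonant (*kuzenaf*, *wus*); -ge when the stem ends in a voiced consonant (*wuvwasmuv*, *tabaj*).
Since the final consonant of *hijof* is /f/ (voiceless), it takes -li, giving *hijofli*.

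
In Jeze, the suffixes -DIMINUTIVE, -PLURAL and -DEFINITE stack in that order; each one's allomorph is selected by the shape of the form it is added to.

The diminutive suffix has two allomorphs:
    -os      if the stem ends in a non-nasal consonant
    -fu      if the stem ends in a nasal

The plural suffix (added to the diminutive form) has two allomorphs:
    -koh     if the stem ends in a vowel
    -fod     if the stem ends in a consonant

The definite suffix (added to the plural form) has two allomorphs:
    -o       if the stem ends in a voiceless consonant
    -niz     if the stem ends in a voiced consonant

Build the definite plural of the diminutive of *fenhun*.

fenhunfukoho

*fenhun* — final consonant /n/ (a nasal) → -fu → *fenhunfu*.
The final sound of the diminutive form *fenhunfu* is /u/, which is a vowel, so the plural suffix is -koh, giving *fenhunfukoh*.
The final consonant of the plural form *fenhunfukoh* is /h/, which is voiceless, so the definite suffix is -o, giving *fenhunfukoho*.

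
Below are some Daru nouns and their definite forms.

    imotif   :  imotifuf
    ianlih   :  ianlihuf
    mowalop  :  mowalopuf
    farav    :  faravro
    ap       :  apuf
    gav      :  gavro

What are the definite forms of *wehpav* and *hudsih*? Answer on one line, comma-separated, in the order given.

Looking at the final consonant of each stem: -uf when the stem ends in a voiceless consonant (*imotif*, *ianlih*, *mowalop*, *ap*); -ro when the stem ends in a voiced consonant (*farav*, *gav*).
*wehpav*: final consonant = /v/, voiced → -ro → *wehpavro*.
*hudsih*: final consonant = /h/, voiceless → -uf → *hudsihuf*.

wehpavro, hudsihuf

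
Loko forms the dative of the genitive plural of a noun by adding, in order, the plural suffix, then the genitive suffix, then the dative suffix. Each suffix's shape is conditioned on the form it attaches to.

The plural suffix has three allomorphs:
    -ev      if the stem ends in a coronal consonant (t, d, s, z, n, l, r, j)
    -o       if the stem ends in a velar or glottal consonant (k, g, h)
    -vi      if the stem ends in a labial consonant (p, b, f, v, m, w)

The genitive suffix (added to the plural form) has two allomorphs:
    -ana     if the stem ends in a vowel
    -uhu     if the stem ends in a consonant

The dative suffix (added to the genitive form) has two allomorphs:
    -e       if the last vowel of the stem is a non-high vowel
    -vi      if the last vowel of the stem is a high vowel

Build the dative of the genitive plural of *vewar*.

Since the final consonant of *vewar* is /r/ (coronal), it takes -ev, giving *vewarev*.
The plural form *vewarev*: final sound = /v/, a consonant → -uhu → *vewarevuhu*.
The genitive form *vewarevuhu*: last vowel = /u/, a high vowel → -vi → *vewarevuhuvi*.

vewarevuhuvi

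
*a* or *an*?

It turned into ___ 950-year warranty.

a

The indefinite article is chosen by the initial *sound* of the following word, not its spelling.
The number *950* is spoken "nine hundred …", beginning with /naɪn/ — a consonant sound.
So the article is *a*: It turned into a 950-year warranty.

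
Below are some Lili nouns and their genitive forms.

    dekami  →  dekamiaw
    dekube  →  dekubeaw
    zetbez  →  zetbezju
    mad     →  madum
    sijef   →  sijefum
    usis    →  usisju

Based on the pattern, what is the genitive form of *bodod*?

bododum

Looking at the final sound of each stem: -ju when the stem ends in a sibilant (*zetbez*, *usis*); -um when the stem ends in a non-sibilant consonant (*mad*, *sijef*); -aw when the stem ends in a vowel (*dekami*, *dekube*).
*bodod* — final sound /d/ (a non-sibilant consonant) → -um → *bododum*.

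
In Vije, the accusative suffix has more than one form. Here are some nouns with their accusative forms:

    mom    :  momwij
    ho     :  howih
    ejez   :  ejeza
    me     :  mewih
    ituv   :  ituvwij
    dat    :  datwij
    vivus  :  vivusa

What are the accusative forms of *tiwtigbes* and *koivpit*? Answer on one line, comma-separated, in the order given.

tiwtigbesa, koivpitwij

The suffix is conditioned by the final sound: -a when the stem ends in a sibilant (*ejez*, *vivus*); -wij when the stem ends in a non-sibilant consonant (*mom*, *ituv*, *dat*); -wih when the stem ends in a vowel (*ho*, *me*).
*tiwtigbes* — final sound /s/ (a sibilant) → -a → *tiwtigbesa*.
*koivpit*: final sound = /t/, a non-sibilant consonant → -wij → *koivpitwij*.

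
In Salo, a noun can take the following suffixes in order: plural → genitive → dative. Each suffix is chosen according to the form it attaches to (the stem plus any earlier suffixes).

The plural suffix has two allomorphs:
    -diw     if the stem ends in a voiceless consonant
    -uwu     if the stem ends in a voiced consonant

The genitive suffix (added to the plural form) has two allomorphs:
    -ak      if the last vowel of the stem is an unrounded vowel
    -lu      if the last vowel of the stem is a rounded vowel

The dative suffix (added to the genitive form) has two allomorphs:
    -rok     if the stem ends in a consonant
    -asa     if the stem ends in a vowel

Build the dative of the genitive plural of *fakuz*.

fakuzuwuluasa

Since the final consonant of *fakuz* is /z/ (voiced), it takes -uwu, giving *fakuzuwu*.
The last vowel of the plural form *fakuzuwu* is /u/, which is a rounded vowel, so the genitive suffix is -lu, giving *fakuzuwulu*.
The genitive form *fakuzuwulu*: final sound = /u/, a vowel → -asa → *fakuzuwuluasa*.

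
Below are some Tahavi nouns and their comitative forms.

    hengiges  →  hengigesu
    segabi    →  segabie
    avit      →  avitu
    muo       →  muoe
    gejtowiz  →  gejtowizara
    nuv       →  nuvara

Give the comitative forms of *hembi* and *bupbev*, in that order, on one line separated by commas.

hembie, bupbevara

Looking at the final sound of each stem: -u when the stem ends in a voiceless consonant (*hengiges*, *avit*); -ara when the stem ends in a voiced consonant (*gejtowiz*, *nuv*); -e when the stem ends in a vowel (*segabi*, *muo*).
*hembi*: final sound = /i/, a vowel → -e → *hembie*.
Since the final sound of *bupbev* is /v/ (a voiced consonant), it takes -ara, giving *bupbevara*.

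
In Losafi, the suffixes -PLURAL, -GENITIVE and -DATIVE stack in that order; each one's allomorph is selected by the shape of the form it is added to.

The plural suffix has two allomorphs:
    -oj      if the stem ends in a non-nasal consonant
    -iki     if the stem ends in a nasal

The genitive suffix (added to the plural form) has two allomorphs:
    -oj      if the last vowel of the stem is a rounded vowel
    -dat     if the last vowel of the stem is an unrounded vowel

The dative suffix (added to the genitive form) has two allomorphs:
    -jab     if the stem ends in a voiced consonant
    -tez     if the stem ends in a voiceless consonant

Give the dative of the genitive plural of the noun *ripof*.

ripofojojjab

Since the final consonant of *ripof* is /f/ (non-nasal), it takes -oj, giving *ripofoj*.
Since the last vowel of the plural form *ripofoj* is /o/ (a rounded vowel), it takes -oj, giving *ripofojoj*.
The final consonant of the genitive form *ripofojoj* is /j/, which is voiced, so the dative suffix is -jab, giving *ripofojojjab*.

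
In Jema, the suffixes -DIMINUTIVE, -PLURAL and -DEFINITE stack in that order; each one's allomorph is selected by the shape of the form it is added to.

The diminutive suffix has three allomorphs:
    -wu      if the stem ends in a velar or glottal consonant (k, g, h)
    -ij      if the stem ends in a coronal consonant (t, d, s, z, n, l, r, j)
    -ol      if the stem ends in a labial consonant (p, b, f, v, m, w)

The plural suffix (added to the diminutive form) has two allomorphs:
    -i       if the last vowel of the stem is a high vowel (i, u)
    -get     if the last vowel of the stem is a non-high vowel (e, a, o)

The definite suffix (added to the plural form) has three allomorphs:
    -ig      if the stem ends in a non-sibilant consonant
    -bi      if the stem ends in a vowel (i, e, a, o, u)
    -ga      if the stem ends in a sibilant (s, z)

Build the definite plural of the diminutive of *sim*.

simolgetig

Since the final consonant of *sim* is /m/ (labial), it takes -ol, giving *simol*.
The last vowel of the diminutive form *simol* is /o/, which is a non-high vowel, so the plural suffix is -get, giving *simolget*.
The plural form *simolget*: final sound = /t/, a non-sibilant consonant → -ig → *simolgetig*.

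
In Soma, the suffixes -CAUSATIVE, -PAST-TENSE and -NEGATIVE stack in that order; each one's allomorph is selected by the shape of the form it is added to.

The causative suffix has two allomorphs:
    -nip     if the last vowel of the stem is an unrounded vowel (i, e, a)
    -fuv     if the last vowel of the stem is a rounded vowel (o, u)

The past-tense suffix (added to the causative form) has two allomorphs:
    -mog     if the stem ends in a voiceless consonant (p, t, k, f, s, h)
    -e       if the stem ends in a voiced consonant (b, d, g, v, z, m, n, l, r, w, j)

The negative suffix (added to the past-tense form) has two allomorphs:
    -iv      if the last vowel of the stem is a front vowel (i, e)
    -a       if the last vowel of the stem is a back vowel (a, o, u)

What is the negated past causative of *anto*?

antofuveiv

The last vowel of *anto* is /o/, which is a rounded vowel, so the causative suffix is -fuv, giving *antofuv*.
Since the final consonant of the causative form *antofuv* is /v/ (voiced), it takes -e, giving *antofuve*.
The past-tense form *antofuve* — last vowel /e/ (a front vowel) → -iv → *antofuveiv*.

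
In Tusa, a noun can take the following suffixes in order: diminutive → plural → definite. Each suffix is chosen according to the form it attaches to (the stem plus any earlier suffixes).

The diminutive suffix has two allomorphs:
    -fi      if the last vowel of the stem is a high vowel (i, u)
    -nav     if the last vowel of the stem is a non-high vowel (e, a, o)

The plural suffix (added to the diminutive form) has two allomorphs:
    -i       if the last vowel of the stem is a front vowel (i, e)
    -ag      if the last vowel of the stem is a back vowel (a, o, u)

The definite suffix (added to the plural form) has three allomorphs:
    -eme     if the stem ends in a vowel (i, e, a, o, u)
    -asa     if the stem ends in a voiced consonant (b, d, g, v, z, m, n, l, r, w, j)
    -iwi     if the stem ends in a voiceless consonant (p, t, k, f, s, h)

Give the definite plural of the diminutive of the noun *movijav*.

movijavnavagasa

*movijav* — last vowel /a/ (a non-high vowel) → -nav → *movijavnav*.
The diminutive form *movijavnav* — last vowel /a/ (a back vowel) → -ag → *movijavnavag*.
The final sound of the plural form *movijavnavag* is /g/, which is a voiced consonant, so the definite suffix is -asa, giving *movijavnavagasa*.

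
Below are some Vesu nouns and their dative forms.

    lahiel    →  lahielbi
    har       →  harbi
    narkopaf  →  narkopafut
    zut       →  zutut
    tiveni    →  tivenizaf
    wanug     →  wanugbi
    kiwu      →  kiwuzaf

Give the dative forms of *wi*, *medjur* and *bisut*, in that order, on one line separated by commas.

wizaf, medjurbi, bisutut

Looking at the final sound of each stem: -ut when the stem ends in a voiceless consonant (*narkopaf*, *zut*); -bi when the stem ends in a voiced consonant (*lahiel*, *har*, *wanug*); -zaf when the stem ends in a vowel (*tiveni*, *kiwu*).
*wi*: final sound = /i/, a vowel → -zaf → *wizaf*.
Since the final sound of *medjur* is /r/ (a voiced consonant), it takes -bi, giving *medjurbi*.
*bisut* — final sound /t/ (a voiceless consonant) → -ut → *bisutut*.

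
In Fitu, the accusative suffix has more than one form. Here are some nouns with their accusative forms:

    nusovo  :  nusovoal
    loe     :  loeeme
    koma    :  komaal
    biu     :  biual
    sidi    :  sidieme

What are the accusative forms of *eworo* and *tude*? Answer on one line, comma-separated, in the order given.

Looking at the last vowel of each stem: -eme when the last vowel of the stem is a front vowel (*loe*, *sidi*); -al when the last vowel of the stem is a back vowel (*nusovo*, *koma*, *biu*).
*eworo*: last vowel = /o/, a back vowel → -al → *eworoal*.
*tude*: last vowel = /e/, a front vowel → -eme → *tudeeme*.

eworoal, tudeeme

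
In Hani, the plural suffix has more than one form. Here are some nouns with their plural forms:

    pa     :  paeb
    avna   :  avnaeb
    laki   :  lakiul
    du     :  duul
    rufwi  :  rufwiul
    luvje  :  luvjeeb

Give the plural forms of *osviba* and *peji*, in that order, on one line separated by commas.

osvibaeb, pejiul

The suffix is conditioned by the last vowel: -ul when the last vowel of the stem is a high vowel (*laki*, *du*, *rufwi*); -eb when the last vowel of the stem is a non-high vowel (*pa*, *avna*, *luvje*).
*osviba* — last vowel /a/ (a non-high vowel) → -eb → *osvibaeb*.
The last vowel of *peji* is /i/, which is a high vowel, so the suffix is -ul, giving *pejiul*.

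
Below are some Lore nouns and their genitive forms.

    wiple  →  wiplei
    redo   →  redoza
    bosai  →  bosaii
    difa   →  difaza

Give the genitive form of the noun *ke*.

The pattern is front/back vowel harmony: -i when the last vowel of the stem is a front vowel (*wiple*, *bosai*); -za when the last vowel of the stem is a back vowel (*redo*, *difa*).
Since the last vowel of *ke* is /e/ (a front vowel), it takes -i, giving *kei*.

kei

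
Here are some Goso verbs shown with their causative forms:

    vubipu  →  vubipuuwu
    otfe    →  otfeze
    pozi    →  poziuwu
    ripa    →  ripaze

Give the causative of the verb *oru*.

oruuwu

The pattern is height harmony: -uwu when the last vowel of the stem is a high vowel (*vubipu*, *pozi*); -ze when the last vowel of the stem is a non-high vowel (*otfe*, *ripa*).
*oru*: last vowel = /u/, a high vowel → -uwu → *oruuwu*.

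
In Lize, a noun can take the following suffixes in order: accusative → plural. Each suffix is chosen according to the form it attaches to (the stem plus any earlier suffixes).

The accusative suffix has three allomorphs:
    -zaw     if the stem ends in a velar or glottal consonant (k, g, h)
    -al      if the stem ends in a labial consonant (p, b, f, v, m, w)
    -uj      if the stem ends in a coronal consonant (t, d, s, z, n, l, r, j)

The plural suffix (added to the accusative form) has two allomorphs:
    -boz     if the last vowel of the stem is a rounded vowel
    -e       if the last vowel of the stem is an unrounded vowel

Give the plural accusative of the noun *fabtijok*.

The final consonant of *fabtijok* is /k/, which is velar/glottal, so the accusative suffix is -zaw, giving *fabtijokzaw*.
The last vowel of the accusative form *fabtijokzaw* is /a/, which is an unrounded vowel, so the plural suffix is -e, giving *fabtijokzawe*.

fabtijokzawe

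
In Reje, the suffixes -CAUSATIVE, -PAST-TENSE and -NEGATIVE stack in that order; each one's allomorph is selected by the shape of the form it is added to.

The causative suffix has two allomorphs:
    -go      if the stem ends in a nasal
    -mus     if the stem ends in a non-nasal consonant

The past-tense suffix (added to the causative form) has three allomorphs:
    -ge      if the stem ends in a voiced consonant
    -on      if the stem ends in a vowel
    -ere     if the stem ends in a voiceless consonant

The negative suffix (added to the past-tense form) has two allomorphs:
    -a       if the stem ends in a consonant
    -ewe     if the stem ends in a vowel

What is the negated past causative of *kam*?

kamgoona

*kam*: final consonant = /m/, a nasal → -go → *kamgo*.
Since the final sound of the causative form *kamgo* is /o/ (a vowel), it takes -on, giving *kamgoon*.
The final sound of the past-tense form *kamgoon* is /n/, which is a consonant, so the negative suffix is -a, giving *kamgoona*.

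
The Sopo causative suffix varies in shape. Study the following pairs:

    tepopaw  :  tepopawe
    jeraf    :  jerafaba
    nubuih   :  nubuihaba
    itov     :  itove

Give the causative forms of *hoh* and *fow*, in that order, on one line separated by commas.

hohaba, fowe

The suffix is conditioned by the final consonant: -aba when the stem ends in a voiceless consonant (*jeraf*, *nubuih*); -e when the stem ends in a voiced consonant (*tepopaw*, *itov*).
The final consonant of *hoh* is /h/, which is voiceless, so the suffix is -aba, giving *hohaba*.
*fow* — final consonant /w/ (voiced) → -e → *fowe*.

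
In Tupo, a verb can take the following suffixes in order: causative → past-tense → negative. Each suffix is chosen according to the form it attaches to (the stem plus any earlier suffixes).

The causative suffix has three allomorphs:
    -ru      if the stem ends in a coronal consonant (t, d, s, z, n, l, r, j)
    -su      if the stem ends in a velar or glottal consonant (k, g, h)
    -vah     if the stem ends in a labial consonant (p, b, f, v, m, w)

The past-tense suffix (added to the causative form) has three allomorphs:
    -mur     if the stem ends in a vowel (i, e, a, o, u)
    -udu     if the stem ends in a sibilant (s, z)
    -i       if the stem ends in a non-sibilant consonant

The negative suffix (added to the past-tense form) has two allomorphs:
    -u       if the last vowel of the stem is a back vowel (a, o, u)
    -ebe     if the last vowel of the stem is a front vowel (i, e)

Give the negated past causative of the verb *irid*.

The final consonant of *irid* is /d/, which is coronal, so the causative suffix is -ru, giving *iridru*.
The causative form *iridru*: final sound = /u/, a vowel → -mur → *iridrumur*.
The past-tense form *iridrumur* — last vowel /u/ (a back vowel) → -u → *iridrumuru*.

iridrumuru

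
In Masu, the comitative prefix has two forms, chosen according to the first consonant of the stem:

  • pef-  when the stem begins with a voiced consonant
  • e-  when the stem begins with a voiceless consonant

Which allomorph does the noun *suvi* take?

e-

Since the first consonant of *suvi* is /s/ (voiceless), it takes e-.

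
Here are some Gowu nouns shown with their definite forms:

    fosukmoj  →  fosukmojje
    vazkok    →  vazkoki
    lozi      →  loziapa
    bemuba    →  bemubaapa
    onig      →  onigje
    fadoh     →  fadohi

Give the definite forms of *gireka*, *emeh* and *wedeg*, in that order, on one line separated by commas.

girekaapa, emehi, wedegje

The alternation tracks the final sound of the stem — -i when the stem ends in a voiceless consonant (*vazkok*, *fadoh*); -je when the stem ends in a voiced consonant (*fosukmoj*, *onig*); -apa when the stem ends in a vowel (*lozi*, *bemuba*).
*gireka*: final sound = /a/, a vowel → -apa → *girekaapa*.
Since the final sound of *emeh* is /h/ (a voiceless consonant), it takes -i, giving *emehi*.
*wedeg* — final sound /g/ (a voiced consonant) → -je → *wedegje*.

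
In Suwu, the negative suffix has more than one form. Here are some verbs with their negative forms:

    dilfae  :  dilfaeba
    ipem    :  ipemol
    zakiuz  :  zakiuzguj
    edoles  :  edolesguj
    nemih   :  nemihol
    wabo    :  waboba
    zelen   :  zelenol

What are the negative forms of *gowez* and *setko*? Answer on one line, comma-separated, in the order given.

Looking at the final sound of each stem: -guj when the stem ends in a sibilant (*zakiuz*, *edoles*); -ol when the stem ends in a non-sibilant consonant (*ipem*, *nemih*, *zelen*); -ba when the stem ends in a vowel (*dilfae*, *wabo*).
The final sound of *gowez* is /z/, which is a sibilant, so the suffix is -guj, giving *gowezguj*.
*setko* — final sound /o/ (a vowel) → -ba → *setkoba*.

gowezguj, setkoba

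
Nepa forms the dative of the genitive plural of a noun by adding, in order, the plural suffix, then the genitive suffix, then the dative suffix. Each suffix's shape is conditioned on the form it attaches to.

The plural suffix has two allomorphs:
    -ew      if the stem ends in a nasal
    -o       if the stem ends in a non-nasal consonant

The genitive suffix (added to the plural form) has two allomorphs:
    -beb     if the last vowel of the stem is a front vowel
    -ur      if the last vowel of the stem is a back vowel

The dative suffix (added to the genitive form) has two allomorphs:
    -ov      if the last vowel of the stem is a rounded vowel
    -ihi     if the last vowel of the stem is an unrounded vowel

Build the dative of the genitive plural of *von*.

The final consonant of *von* is /n/, which is a nasal, so the plural suffix is -ew, giving *vonew*.
The plural form *vonew*: last vowel = /e/, a front vowel → -beb → *vonewbeb*.
Since the last vowel of the genitive form *vonewbeb* is /e/ (an unrounded vowel), it takes -ihi, giving *vonewbebihi*.

vonewbebihi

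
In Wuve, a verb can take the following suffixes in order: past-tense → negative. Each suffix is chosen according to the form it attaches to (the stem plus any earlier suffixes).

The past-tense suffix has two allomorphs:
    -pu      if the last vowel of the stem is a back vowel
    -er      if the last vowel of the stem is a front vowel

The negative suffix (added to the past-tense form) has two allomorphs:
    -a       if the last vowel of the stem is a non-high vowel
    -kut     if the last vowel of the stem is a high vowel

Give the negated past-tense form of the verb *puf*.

pufpukut

The last vowel of *puf* is /u/, which is a back vowel, so the past-tense suffix is -pu, giving *pufpu*.
The past-tense form *pufpu* — last vowel /u/ (a high vowel) → -kut → *pufpukut*.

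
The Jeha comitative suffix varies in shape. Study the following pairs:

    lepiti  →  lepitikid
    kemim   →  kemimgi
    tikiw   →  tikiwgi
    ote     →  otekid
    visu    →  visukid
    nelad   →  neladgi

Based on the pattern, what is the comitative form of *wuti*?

The pattern is consonant vs. vowel: -gi when the stem ends in a consonant (*kemim*, *tikiw*, *nelad*); -kid when the stem ends in a vowel (*lepiti*, *ote*, *visu*).
The final sound of *wuti* is /i/, which is a vowel, so the suffix is -kid, giving *wutikid*.

wutikid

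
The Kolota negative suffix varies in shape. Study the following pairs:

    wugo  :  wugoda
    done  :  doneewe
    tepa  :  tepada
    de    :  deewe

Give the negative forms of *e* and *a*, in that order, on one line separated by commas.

The alternation tracks the last vowel of the stem — -ewe when the last vowel of the stem is a front vowel (*done*, *de*); -da when the last vowel of the stem is a back vowel (*wugo*, *tepa*).
The last vowel of *e* is /e/, which is a front vowel, so the suffix is -ewe, giving *eewe*.
*a* — last vowel /a/ (a back vowel) → -da → *ada*.

eewe, ada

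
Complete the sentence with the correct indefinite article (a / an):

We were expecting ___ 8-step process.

an

The indefinite article is chosen by the initial *sound* of the following word, not its spelling.
The number *8* is spoken "eight", beginning with /eɪt/ — a vowel sound.
So the article is *an*: We were expecting an 8-step process.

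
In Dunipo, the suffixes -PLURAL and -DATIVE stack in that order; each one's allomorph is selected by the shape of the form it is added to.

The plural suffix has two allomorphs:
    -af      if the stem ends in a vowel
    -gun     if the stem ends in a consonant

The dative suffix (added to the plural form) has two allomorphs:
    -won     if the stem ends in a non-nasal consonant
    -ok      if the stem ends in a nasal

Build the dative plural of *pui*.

The final sound of *pui* is /i/, which is a vowel, so the plural suffix is -af, giving *puiaf*.
The plural form *puiaf*: final consonant = /f/, non-nasal → -won → *puiafwon*.

puiafwon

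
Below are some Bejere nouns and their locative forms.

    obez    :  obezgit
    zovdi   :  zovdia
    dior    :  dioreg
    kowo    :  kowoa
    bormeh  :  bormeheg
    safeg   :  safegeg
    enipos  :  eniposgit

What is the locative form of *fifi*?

fifia

The pattern is sibilance of the final sound: -git when the stem ends in a sibilant (*obez*, *enipos*); -eg when the stem ends in a non-sibilant consonant (*dior*, *bormeh*, *safeg*); -a when the stem ends in a vowel (*zovdi*, *kowo*).
*fifi*: final sound = /i/, a vowel → -a → *fifia*.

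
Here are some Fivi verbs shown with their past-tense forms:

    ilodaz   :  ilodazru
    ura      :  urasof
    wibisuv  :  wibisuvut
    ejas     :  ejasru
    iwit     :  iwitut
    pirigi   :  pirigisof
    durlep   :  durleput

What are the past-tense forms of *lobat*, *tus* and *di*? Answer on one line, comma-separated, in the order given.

The alternation tracks the final sound of the stem — -ru when the stem ends in a sibilant (*ilodaz*, *ejas*); -ut when the stem ends in a non-sibilant consonant (*wibisuv*, *iwit*, *durlep*); -sof when the stem ends in a vowel (*ura*, *pirigi*).
Since the final sound of *lobat* is /t/ (a non-sibilant consonant), it takes -ut, giving *lobatut*.
*tus*: final sound = /s/, a sibilant → -ru → *tusru*.
The final sound of *di* is /i/, which is a vowel, so the suffix is -sof, giving *disof*.

lobatut, tusru, disof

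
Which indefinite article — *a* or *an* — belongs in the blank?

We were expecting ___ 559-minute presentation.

The indefinite article is chosen by the initial *sound* of the following word, not its spelling.
The number *559* is spoken "five hundred …", beginning with /faɪv/ — a consonant sound.
So the article is *a*: We were expecting a 559-minute presentation.

a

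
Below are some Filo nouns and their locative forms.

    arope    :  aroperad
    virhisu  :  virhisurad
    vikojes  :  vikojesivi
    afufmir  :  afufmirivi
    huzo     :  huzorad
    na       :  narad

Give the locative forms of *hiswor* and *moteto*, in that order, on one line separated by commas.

hisworivi, motetorad

The suffix is conditioned by the final sound: -ivi when the stem ends in a consonant (*vikojes*, *afufmir*); -rad when the stem ends in a vowel (*arope*, *virhisu*, *huzo*, *na*).
*hiswor* — final sound /r/ (a consonant) → -ivi → *hisworivi*.
*moteto*: final sound = /o/, a vowel → -rad → *motetorad*.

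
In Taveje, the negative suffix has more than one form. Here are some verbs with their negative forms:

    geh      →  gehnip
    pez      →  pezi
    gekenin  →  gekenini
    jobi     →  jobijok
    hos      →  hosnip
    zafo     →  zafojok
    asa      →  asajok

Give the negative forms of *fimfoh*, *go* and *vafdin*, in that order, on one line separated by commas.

fimfohnip, gojok, vafdini

Looking at the final sound of each stem: -nip when the stem ends in a voiceless consonant (*geh*, *hos*); -i when the stem ends in a voiced consonant (*pez*, *gekenin*); -jok when the stem ends in a vowel (*jobi*, *zafo*, *asa*).
The final sound of *fimfoh* is /h/, which is a voiceless consonant, so the suffix is -nip, giving *fimfohnip*.
*go*: final sound = /o/, a vowel → -jok → *gojok*.
Since the final sound of *vafdin* is /n/ (a voiced consonant), it takes -i, giving *vafdini*.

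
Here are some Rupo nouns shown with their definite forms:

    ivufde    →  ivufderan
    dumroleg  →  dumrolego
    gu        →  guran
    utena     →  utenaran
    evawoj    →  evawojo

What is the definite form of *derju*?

derjuran

Looking at the final sound of each stem: -o when the stem ends in a consonant (*dumroleg*, *evawoj*); -ran when the stem ends in a vowel (*ivufde*, *gu*, *utena*).
*derju* — final sound /u/ (a vowel) → -ran → *derjuran*.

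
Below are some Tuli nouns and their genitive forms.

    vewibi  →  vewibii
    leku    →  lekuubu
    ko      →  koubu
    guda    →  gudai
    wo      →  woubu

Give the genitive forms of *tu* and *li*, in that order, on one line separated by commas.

tuubu, lii

The alternation tracks the last vowel of the stem — -ubu when the last vowel of the stem is a rounded vowel (*leku*, *ko*, *wo*); -i when the last vowel of the stem is an unrounded vowel (*vewibi*, *guda*).
*tu* — last vowel /u/ (a rounded vowel) → -ubu → *tuubu*.
*li* — last vowel /i/ (an unrounded vowel) → -i → *lii*.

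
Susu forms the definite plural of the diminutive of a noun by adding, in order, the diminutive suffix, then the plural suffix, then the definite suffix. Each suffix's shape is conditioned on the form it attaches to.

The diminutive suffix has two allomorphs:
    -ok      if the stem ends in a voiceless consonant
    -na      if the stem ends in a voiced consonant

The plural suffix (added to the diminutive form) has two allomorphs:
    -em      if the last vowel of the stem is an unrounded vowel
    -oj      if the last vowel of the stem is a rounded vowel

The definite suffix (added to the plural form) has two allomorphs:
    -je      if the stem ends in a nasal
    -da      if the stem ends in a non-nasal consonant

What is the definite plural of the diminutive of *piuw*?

piuwnaemje

The final consonant of *piuw* is /w/, which is voiced, so the diminutive suffix is -na, giving *piuwna*.
The diminutive form *piuwna* — last vowel /a/ (an unrounded vowel) → -em → *piuwnaem*.
The plural form *piuwnaem* — final consonant /m/ (a nasal) → -je → *piuwnaemje*.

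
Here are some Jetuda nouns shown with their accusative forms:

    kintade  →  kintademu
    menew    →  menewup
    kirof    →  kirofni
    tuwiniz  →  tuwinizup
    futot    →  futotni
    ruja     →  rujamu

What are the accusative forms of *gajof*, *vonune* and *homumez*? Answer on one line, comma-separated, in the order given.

The pattern is voicing of the final sound: -ni when the stem ends in a voiceless consonant (*kirof*, *futot*); -up when the stem ends in a voiced consonant (*menew*, *tuwiniz*); -mu when the stem ends in a vowel (*kintade*, *ruja*).
*gajof* — final sound /f/ (a voiceless consonant) → -ni → *gajofni*.
*vonune* — final sound /e/ (a vowel) → -mu → *vonunemu*.
The final sound of *homumez* is /z/, which is a voiced consonant, so the suffix is -up, giving *homumezup*.

gajofni, vonunemu, homumezup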